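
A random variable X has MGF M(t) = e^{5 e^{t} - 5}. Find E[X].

To find E[X], compute M^(1)(0):
M^(1)(t) = 5 e^{t} e^{5 e^{t} - 5}
M^(1)(0) = 5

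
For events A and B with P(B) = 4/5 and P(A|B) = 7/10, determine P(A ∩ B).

By definition, P(A|B) = P(A ∩ B) / P(B)
So P(A ∩ B) = P(A|B) × P(B)
= 7/10 × 4/5
= 14/25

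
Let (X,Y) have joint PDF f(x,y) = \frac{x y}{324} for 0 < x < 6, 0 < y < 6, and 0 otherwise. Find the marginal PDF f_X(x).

f_X(x) = ∫_0^6 f(x,y) dy
= ∫_0^6 \frac{x y}{324} dy
= \frac{x}{18} for 0 < x < 6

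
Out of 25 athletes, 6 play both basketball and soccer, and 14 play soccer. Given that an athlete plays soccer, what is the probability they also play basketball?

P(A ∩ B) = 6/25
P(B) = 14/25
P(A|B) = P(A ∩ B) / P(B) = (6/25) / (14/25) = 3/7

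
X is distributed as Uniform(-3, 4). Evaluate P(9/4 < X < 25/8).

P(9/4 < X < 25/8) = ∫_{9/4}^{25/8} f(x) dx
where f(x) = \frac{1}{7}
= \frac{1}{8}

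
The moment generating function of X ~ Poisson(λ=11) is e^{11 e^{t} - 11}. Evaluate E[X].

To find E[X], compute M^(1)(0):
M^(1)(t) = 11 e^{t} e^{11 e^{t} - 11}
M^(1)(0) = 11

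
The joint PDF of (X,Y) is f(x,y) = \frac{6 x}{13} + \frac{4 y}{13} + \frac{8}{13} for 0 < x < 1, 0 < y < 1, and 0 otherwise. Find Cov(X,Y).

E[XY] = ∫∫ xy × f(x,y) dx dy = \frac{11}{39}
E[X] = \frac{7}{13}
E[Y] = \frac{41}{78}
Cov(X,Y) = E[XY] - E[X]E[Y] = - \frac{1}{1014}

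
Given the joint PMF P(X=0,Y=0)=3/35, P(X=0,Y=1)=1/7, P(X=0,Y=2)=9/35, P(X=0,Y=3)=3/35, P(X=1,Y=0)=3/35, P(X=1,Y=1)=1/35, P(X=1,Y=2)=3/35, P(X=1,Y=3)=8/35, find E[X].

First find marginal of X:
P(X=0) = 4/7
P(X=1) = 3/7
E[X] = 0 × 4/7 + 1 × 3/7 = 3/7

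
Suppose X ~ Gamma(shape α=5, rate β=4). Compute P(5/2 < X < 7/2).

P(5/2 < X < 7/2) = ∫_{5/2}^{7/2} f(x) dx
where f(x) = \frac{128 x^{4} e^{- 4 x}}{3}
= \frac{-6513 + 1933 e^{4}}{3 e^{14}}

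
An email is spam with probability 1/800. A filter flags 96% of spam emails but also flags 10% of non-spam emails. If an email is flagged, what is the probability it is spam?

Let D = the rare event, + = positive/flagged.
P(D) = 1/800
P(+|D) = 96/100 = 24/25
P(+|D') = 10/100 = 1/10
P(+) = P(+|D)P(D) + P(+|D')P(D')
     = \frac{24}{25} × \frac{1}{800} + \frac{1}{10} × \frac{799}{800}
     = \frac{4043}{40000}
P(D|+) = P(+|D)P(D)/P(+) = \frac{48}{4043}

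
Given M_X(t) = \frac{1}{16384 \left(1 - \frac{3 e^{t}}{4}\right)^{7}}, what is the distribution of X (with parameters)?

The MGF M(t) = \frac{1}{16384 \left(1 - \frac{3 e^{t}}{4}\right)^{7}} is the standard form for the NegativeBinomial distribution.
Comparing with the known MGF formula identifies: NegBin(r=7, p=1/4), X = failures before r-th success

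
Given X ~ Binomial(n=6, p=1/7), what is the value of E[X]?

For X ~ Binomial(n=6, p=1/7), the expected value is:
E[X] = \frac{6}{7}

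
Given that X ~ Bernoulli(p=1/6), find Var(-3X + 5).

For X ~ Bernoulli(p=1/6):
Var(X) = \frac{5}{36}
Var(-3X + 5) = (-3)² × Var(X) = 9 × \frac{5}{36} = \frac{5}{4}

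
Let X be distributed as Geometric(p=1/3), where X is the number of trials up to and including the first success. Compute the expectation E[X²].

Using the identity E[X²] = Var(X) + (E[X])²:
E[X] = 3
Var(X) = 6
E[X²] = 6 + (3)²
= 15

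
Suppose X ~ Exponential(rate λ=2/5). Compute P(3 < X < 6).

P(3 < X < 6) = ∫_{3}^{6} f(x) dx
where f(x) = \frac{2 e^{- \frac{2 x}{5}}}{5}
= - \frac{1 - e^{\frac{6}{5}}}{e^{\frac{12}{5}}}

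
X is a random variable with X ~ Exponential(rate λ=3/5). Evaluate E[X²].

Using the identity E[X²] = Var(X) + (E[X])²:
E[X] = \frac{5}{3}
Var(X) = \frac{25}{9}
E[X²] = \frac{25}{9} + (\frac{5}{3})²
= \frac{50}{9}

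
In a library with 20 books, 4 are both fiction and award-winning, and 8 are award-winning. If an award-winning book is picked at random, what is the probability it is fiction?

P(A ∩ B) = 4/20 = 1/5
P(B) = 8/20 = 2/5
P(A|B) = P(A ∩ B) / P(B) = (1/5) / (2/5) = 1/2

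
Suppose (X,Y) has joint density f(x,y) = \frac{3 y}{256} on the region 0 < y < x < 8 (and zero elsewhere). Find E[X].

f_X(x) = ∫_0^x \frac{3 y}{256} dy = \frac{3 x^{2}}{512}
E[X] = ∫_0^8 x × (\frac{3 x^{2}}{512}) dx = 6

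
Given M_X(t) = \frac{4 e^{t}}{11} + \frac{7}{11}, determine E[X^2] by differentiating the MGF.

To find E[X^2], compute M^(2)(0):
M^(1)(t) = \frac{4 e^{t}}{11}
M^(2)(t) = \frac{4 e^{t}}{11}
M^(2)(0) = \frac{4}{11}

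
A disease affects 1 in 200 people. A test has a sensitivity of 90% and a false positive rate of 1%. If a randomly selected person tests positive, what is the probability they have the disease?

Let D = the rare event, + = positive/flagged.
P(D) = 1/200
P(+|D) = 90/100 = 9/10
P(+|D') = 1/100
P(+) = P(+|D)P(D) + P(+|D')P(D')
     = \frac{9}{10} × \frac{1}{200} + \frac{1}{100} × \frac{199}{200}
     = \frac{289}{20000}
P(D|+) = P(+|D)P(D)/P(+) = \frac{90}{289}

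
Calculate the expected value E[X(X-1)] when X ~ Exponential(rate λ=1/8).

E[X(X-1)] = E[X² - X] = E[X²] - E[X]
E[X] = 8
E[X²] = Var(X) + (E[X])² = 64 + (8)² = 128
E[X(X-1)] = 128 - 8 = 120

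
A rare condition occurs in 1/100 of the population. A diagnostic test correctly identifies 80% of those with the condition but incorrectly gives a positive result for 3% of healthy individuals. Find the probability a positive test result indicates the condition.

Let D = the rare event, + = positive/flagged.
P(D) = 1/100
P(+|D) = 80/100 = 4/5
P(+|D') = 3/100
P(+) = P(+|D)P(D) + P(+|D')P(D')
     = \frac{4}{5} × \frac{1}{100} + \frac{3}{100} × \frac{99}{100}
     = \frac{377}{10000}
P(D|+) = P(+|D)P(D)/P(+) = \frac{80}{377}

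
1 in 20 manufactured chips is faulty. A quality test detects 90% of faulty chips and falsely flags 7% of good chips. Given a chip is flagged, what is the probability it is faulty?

Let D = the rare event, + = positive/flagged.
P(D) = 1/20
P(+|D) = 90/100 = 9/10
P(+|D') = 7/100
P(+) = P(+|D)P(D) + P(+|D')P(D')
     = \frac{9}{10} × \frac{1}{20} + \frac{7}{100} × \frac{19}{20}
     = \frac{223}{2000}
P(D|+) = P(+|D)P(D)/P(+) = \frac{90}{223}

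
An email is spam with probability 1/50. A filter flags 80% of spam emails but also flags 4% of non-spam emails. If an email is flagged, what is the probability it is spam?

Let D = the rare event, + = positive/flagged.
P(D) = 1/50
P(+|D) = 80/100 = 4/5
P(+|D') = 4/100 = 1/25
P(+) = P(+|D)P(D) + P(+|D')P(D')
     = \frac{4}{5} × \frac{1}{50} + \frac{1}{25} × \frac{49}{50}
     = \frac{69}{1250}
P(D|+) = P(+|D)P(D)/P(+) = \frac{20}{69}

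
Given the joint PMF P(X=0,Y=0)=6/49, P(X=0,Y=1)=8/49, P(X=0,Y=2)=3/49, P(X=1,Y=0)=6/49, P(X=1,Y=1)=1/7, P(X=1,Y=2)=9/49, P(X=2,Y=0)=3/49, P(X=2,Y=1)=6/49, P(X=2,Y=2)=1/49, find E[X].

First find marginal of X:
P(X=0) = 17/49
P(X=1) = 22/49
P(X=2) = 10/49
E[X] = 0 × 17/49 + 1 × 22/49 + 2 × 10/49 = 6/7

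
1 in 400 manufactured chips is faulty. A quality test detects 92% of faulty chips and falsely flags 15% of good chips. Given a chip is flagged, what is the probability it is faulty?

Let D = the rare event, + = positive/flagged.
P(D) = 1/400
P(+|D) = 92/100 = 23/25
P(+|D') = 15/100 = 3/20
P(+) = P(+|D)P(D) + P(+|D')P(D')
     = \frac{23}{25} × \frac{1}{400} + \frac{3}{20} × \frac{399}{400}
     = \frac{6077}{40000}
P(D|+) = P(+|D)P(D)/P(+) = \frac{92}{6077}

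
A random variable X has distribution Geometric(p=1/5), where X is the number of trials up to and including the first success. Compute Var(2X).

For X ~ Geometric(p=1/5), where X is the number of trials up to and including the first success:
Var(X) = 20
Var(2X) = (2)² × Var(X) = 4 × 20 = 80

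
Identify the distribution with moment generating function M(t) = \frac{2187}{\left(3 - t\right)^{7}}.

The MGF M(t) = \frac{2187}{\left(3 - t\right)^{7}} is the standard form for the Gamma distribution.
Comparing with the known MGF formula identifies: Gamma(shape α=7, rate β=3)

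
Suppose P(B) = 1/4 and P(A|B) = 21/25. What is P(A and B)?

By definition, P(A|B) = P(A ∩ B) / P(B)
So P(A ∩ B) = P(A|B) × P(B)
= 21/25 × 1/4
= 21/100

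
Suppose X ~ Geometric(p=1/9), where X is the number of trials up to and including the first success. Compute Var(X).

For X ~ Geometric(p=1/9), where X is the number of trials up to and including the first success:
Var(X) = 72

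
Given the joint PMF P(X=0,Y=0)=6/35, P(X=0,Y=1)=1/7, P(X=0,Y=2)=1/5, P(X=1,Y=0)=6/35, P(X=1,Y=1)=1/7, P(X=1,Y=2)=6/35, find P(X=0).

P(X=0) = P(X=0,Y=0) + P(X=0,Y=1) + P(X=0,Y=2)
= 6/35 + 1/7 + 1/5
= 18/35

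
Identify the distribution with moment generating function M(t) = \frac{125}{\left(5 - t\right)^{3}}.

The MGF M(t) = \frac{125}{\left(5 - t\right)^{3}} is the standard form for the Gamma distribution.
Comparing with the known MGF formula identifies: Gamma(shape α=3, rate β=5)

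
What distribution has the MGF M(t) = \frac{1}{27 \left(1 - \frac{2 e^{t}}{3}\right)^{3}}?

The MGF M(t) = \frac{1}{27 \left(1 - \frac{2 e^{t}}{3}\right)^{3}} is the standard form for the NegativeBinomial distribution.
Comparing with the known MGF formula identifies: NegBin(r=3, p=1/3), X = failures before r-th success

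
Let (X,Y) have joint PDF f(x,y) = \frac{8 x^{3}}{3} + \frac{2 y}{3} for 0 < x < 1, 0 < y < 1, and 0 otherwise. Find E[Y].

E[Y] = ∫_0^1 ∫_0^1 y × f(x,y) dx dy
= \frac{5}{9}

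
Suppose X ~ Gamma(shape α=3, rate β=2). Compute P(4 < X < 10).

P(4 < X < 10) = ∫_{4}^{10} f(x) dx
where f(x) = 4 x^{2} e^{- 2 x}
= \frac{-221 + 41 e^{12}}{e^{20}}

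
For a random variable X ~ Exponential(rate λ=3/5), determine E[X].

For X ~ Exponential(rate λ=3/5), the expected value is:
E[X] = \frac{5}{3}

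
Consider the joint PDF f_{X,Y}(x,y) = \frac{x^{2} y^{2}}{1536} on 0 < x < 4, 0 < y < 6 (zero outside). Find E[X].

f_X(x) = ∫_0^6 \frac{x^{2} y^{2}}{1536} dy = \frac{3 x^{2}}{64}
E[X] = ∫_0^4 x × (\frac{3 x^{2}}{64}) dx = 3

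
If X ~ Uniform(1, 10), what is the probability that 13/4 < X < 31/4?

P(13/4 < X < 31/4) = ∫_{13/4}^{31/4} f(x) dx
where f(x) = \frac{1}{9}
= \frac{1}{2}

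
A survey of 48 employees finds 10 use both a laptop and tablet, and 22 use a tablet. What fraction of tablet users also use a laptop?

P(A ∩ B) = 10/48 = 5/24
P(B) = 22/48 = 11/24
P(A|B) = P(A ∩ B) / P(B) = (5/24) / (11/24) = 5/11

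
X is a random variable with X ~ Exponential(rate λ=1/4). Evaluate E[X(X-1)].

E[X(X-1)] = E[X² - X] = E[X²] - E[X]
E[X] = 4
E[X²] = Var(X) + (E[X])² = 16 + (4)² = 32
E[X(X-1)] = 32 - 4 = 28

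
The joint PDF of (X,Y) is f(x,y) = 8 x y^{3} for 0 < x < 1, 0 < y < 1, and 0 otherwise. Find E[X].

E[X] = ∫_0^1 ∫_0^1 x × f(x,y) dy dx
= ∫_0^1 ∫_0^1 x × (8 x y^{3}) dy dx
= \frac{2}{3}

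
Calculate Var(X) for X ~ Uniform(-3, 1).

For X ~ Uniform(-3, 1):
Var(X) = \frac{4}{3}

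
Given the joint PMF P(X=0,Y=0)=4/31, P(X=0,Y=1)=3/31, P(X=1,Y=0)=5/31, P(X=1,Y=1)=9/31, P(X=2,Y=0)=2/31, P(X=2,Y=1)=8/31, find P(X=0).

P(X=0) = P(X=0,Y=0) + P(X=0,Y=1)
= 4/31 + 3/31
= 7/31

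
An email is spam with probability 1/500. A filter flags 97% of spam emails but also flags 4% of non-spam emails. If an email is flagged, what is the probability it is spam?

Let D = the rare event, + = positive/flagged.
P(D) = 1/500
P(+|D) = 97/100
P(+|D') = 4/100 = 1/25
P(+) = P(+|D)P(D) + P(+|D')P(D')
     = \frac{97}{100} × \frac{1}{500} + \frac{1}{25} × \frac{499}{500}
     = \frac{2093}{50000}
P(D|+) = P(+|D)P(D)/P(+) = \frac{97}{2093}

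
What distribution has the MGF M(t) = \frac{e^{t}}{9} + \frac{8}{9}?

The MGF M(t) = \frac{e^{t}}{9} + \frac{8}{9} is the standard form for the Bernoulli distribution.
Comparing with the known MGF formula identifies: Bernoulli(p=1/9)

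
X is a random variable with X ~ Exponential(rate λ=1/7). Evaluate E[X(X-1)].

E[X(X-1)] = E[X² - X] = E[X²] - E[X]
E[X] = 7
E[X²] = Var(X) + (E[X])² = 49 + (7)² = 98
E[X(X-1)] = 98 - 7 = 91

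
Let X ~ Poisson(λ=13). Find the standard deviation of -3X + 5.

For X ~ Poisson(λ=13):
Var(X) = 13
SD(X) = √(Var(X)) = √(13) = \sqrt{13}
SD(-3X + 5) = |-3| × SD(X) = 3 × \sqrt{13} = 3 \sqrt{13}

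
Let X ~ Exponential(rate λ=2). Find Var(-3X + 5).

For X ~ Exponential(rate λ=2):
Var(X) = \frac{1}{4}
Var(-3X + 5) = (-3)² × Var(X) = 9 × \frac{1}{4} = \frac{9}{4}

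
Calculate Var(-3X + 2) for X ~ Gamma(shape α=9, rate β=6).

For X ~ Gamma(shape α=9, rate β=6):
Var(X) = \frac{1}{4}
Var(-3X + 2) = (-3)² × Var(X) = 9 × \frac{1}{4} = \frac{9}{4}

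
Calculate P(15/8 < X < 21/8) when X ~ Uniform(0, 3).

P(15/8 < X < 21/8) = ∫_{15/8}^{21/8} f(x) dx
where f(x) = \frac{1}{3}
= \frac{1}{4}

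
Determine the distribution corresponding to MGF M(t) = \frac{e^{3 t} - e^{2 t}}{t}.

The MGF M(t) = \frac{e^{3 t} - e^{2 t}}{t} is the standard form for the Uniform distribution.
Comparing with the known MGF formula identifies: Uniform(2, 3)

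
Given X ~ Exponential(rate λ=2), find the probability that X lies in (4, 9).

P(4 < X < 9) = ∫_{4}^{9} f(x) dx
where f(x) = 2 e^{- 2 x}
= - \frac{1 - e^{10}}{e^{18}}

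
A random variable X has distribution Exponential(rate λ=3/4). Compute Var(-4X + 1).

For X ~ Exponential(rate λ=3/4):
Var(X) = \frac{16}{9}
Var(-4X + 1) = (-4)² × Var(X) = 16 × \frac{16}{9} = \frac{256}{9}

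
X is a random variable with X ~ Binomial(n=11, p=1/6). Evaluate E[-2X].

For X ~ Binomial(n=11, p=1/6):
E[X] = \frac{11}{6}
E[-2X] = -2 × E[X] + 0 = - \frac{11}{3}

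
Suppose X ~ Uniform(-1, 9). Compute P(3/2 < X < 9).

P(3/2 < X < 9) = ∫_{3/2}^{9} f(x) dx
where f(x) = \frac{1}{10}
= \frac{3}{4}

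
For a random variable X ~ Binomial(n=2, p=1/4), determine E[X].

For X ~ Binomial(n=2, p=1/4), the expected value is:
E[X] = \frac{1}{2}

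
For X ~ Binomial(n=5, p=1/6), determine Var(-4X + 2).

For X ~ Binomial(n=5, p=1/6):
Var(X) = \frac{25}{36}
Var(-4X + 2) = (-4)² × Var(X) = 16 × \frac{25}{36} = \frac{100}{9}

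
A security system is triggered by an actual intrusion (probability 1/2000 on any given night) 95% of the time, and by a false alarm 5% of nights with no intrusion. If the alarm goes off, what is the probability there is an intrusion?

Let D = the rare event, + = positive/flagged.
P(D) = 1/2000
P(+|D) = 95/100 = 19/20
P(+|D') = 5/100 = 1/20
P(+) = P(+|D)P(D) + P(+|D')P(D')
     = \frac{19}{20} × \frac{1}{2000} + \frac{1}{20} × \frac{1999}{2000}
     = \frac{1009}{20000}
P(D|+) = P(+|D)P(D)/P(+) = \frac{19}{2018}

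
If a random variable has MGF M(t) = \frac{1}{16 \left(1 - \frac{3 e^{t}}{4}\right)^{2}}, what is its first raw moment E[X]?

To find E[X], compute M^(1)(0):
M^(1)(t) = \frac{3 e^{t}}{32 \left(1 - \frac{3 e^{t}}{4}\right)^{3}}
M^(1)(0) = 6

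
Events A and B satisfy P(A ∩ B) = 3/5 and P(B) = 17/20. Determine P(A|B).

P(A|B) = P(A ∩ B) / P(B)
= (3/5) / (17/20)
= 12/17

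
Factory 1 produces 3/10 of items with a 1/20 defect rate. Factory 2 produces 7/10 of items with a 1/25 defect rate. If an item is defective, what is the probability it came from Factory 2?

Using Bayes' theorem:
P(F1) = 3/10, P(D|F1) = 1/20
P(F2) = 7/10, P(D|F2) = 1/25
P(D) = P(D|F1)P(F1) + P(D|F2)P(F2)
     = \frac{43}{1000}
P(F2|D) = P(D|F2)P(F2) / P(D)
= \frac{28}{43}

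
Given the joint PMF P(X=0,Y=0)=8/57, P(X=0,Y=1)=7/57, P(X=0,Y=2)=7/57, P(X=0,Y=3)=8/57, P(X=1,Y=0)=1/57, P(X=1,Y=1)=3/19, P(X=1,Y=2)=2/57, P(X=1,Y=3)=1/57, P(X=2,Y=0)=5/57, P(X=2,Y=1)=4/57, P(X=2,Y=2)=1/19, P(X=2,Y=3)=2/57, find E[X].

First find marginal of X:
P(X=0) = 10/19
P(X=1) = 13/57
P(X=2) = 14/57
E[X] = 0 × 10/19 + 1 × 13/57 + 2 × 14/57 = 41/57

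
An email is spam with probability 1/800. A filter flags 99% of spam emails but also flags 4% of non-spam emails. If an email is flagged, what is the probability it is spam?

Let D = the rare event, + = positive/flagged.
P(D) = 1/800
P(+|D) = 99/100
P(+|D') = 4/100 = 1/25
P(+) = P(+|D)P(D) + P(+|D')P(D')
     = \frac{99}{100} × \frac{1}{800} + \frac{1}{25} × \frac{799}{800}
     = \frac{659}{16000}
P(D|+) = P(+|D)P(D)/P(+) = \frac{99}{3295}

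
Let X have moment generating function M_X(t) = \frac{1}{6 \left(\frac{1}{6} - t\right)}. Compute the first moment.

To find E[X], compute M^(1)(0):
M^(1)(t) = \frac{1}{6 \left(\frac{1}{6} - t\right)^{2}}
M^(1)(0) = 6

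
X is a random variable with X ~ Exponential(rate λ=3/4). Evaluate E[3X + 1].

For X ~ Exponential(rate λ=3/4):
E[X] = \frac{4}{3}
E[3X + 1] = 3 × E[X] + 1 = 5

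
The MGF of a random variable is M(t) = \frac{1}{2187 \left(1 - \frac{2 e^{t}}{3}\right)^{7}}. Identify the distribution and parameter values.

The MGF M(t) = \frac{1}{2187 \left(1 - \frac{2 e^{t}}{3}\right)^{7}} is the standard form for the NegativeBinomial distribution.
Comparing with the known MGF formula identifies: NegBin(r=7, p=1/3), X = failures before r-th success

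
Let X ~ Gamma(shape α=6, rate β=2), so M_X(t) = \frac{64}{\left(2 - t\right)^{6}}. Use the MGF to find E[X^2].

To find E[X^2], compute M^(2)(0):
M^(1)(t) = \frac{384}{\left(2 - t\right)^{7}}
M^(2)(t) = \frac{2688}{\left(2 - t\right)^{8}}
M^(2)(0) = \frac{21}{2}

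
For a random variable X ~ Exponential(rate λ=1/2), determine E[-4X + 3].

For X ~ Exponential(rate λ=1/2):
E[X] = 2
E[-4X + 3] = -4 × E[X] + 3 = -5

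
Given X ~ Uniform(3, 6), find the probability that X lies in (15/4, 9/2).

P(15/4 < X < 9/2) = ∫_{15/4}^{9/2} f(x) dx
where f(x) = \frac{1}{3}
= \frac{1}{4}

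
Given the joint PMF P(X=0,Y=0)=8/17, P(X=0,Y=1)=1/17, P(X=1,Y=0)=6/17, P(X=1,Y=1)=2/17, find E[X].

First find marginal of X:
P(X=0) = 9/17
P(X=1) = 8/17
E[X] = 0 × 9/17 + 1 × 8/17 = 8/17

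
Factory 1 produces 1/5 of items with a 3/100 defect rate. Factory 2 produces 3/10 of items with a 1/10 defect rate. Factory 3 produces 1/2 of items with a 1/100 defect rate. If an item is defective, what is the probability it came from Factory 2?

Using Bayes' theorem:
P(F1) = 1/5, P(D|F1) = 3/100
P(F2) = 3/10, P(D|F2) = 1/10
P(F3) = 1/2, P(D|F3) = 1/100
P(D) = P(D|F1)P(F1) + P(D|F2)P(F2) + P(D|F3)P(F3)
     = \frac{41}{1000}
P(F2|D) = P(D|F2)P(F2) / P(D)
= \frac{30}{41}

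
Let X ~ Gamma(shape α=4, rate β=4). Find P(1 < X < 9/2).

P(1 < X < 9/2) = ∫_{1}^{9/2} f(x) dx
where f(x) = \frac{128 x^{3} e^{- 4 x}}{3}
= \frac{-3459 + 71 e^{14}}{3 e^{18}}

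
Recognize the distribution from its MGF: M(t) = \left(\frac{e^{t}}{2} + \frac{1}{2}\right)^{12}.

The MGF M(t) = \left(\frac{e^{t}}{2} + \frac{1}{2}\right)^{12} is the standard form for the Binomial distribution.
Comparing with the known MGF formula identifies: Binomial(n=12, p=1/2)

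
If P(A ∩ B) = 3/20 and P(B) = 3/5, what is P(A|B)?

P(A|B) = P(A ∩ B) / P(B)
= (3/20) / (3/5)
= 1/4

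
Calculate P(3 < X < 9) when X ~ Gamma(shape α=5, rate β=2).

P(3 < X < 9) = ∫_{3}^{9} f(x) dx
where f(x) = \frac{4 x^{4} e^{- 2 x}}{3}
= \frac{-5527 + 115 e^{12}}{e^{18}}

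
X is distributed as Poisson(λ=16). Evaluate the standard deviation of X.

For X ~ Poisson(λ=16):
Var(X) = 16
SD(X) = √(Var(X)) = √(16) = 4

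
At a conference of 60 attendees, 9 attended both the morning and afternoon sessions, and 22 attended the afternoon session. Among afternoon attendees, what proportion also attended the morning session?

P(A ∩ B) = 9/60 = 3/20
P(B) = 22/60 = 11/30
P(A|B) = P(A ∩ B) / P(B) = (3/20) / (11/30) = 9/22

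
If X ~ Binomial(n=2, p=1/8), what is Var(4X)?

For X ~ Binomial(n=2, p=1/8):
Var(X) = \frac{7}{32}
Var(4X) = (4)² × Var(X) = 16 × \frac{7}{32} = \frac{7}{2}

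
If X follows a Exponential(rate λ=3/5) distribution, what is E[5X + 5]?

For X ~ Exponential(rate λ=3/5):
E[X] = \frac{5}{3}
E[5X + 5] = 5 × E[X] + 5 = \frac{40}{3}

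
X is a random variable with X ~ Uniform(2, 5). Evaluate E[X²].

Using the identity E[X²] = Var(X) + (E[X])²:
E[X] = \frac{7}{2}
Var(X) = \frac{3}{4}
E[X²] = \frac{3}{4} + (\frac{7}{2})²
= 13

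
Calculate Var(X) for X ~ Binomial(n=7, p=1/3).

For X ~ Binomial(n=7, p=1/3):
Var(X) = \frac{14}{9}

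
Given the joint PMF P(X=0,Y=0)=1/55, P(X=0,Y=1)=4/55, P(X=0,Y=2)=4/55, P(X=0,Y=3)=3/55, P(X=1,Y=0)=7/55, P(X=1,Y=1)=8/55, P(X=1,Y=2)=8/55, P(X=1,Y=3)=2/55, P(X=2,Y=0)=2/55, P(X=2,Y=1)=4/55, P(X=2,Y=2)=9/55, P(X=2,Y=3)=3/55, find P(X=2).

P(X=2) = P(X=2,Y=0) + P(X=2,Y=1) + P(X=2,Y=2) + P(X=2,Y=3)
= 2/55 + 4/55 + 9/55 + 3/55
= 18/55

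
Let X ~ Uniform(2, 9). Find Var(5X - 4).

For X ~ Uniform(2, 9):
Var(X) = \frac{49}{12}
Var(5X - 4) = (5)² × Var(X) = 25 × \frac{49}{12} = \frac{1225}{12}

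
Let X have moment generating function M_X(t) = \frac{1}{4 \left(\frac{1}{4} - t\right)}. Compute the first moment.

To find E[X], compute M^(1)(0):
M^(1)(t) = \frac{1}{4 \left(\frac{1}{4} - t\right)^{2}}
M^(1)(0) = 4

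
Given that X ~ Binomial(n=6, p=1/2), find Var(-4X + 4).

For X ~ Binomial(n=6, p=1/2):
Var(X) = \frac{3}{2}
Var(-4X + 4) = (-4)² × Var(X) = 16 × \frac{3}{2} = 24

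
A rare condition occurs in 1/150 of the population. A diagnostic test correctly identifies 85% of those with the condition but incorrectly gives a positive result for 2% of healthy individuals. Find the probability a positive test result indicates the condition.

Let D = the rare event, + = positive/flagged.
P(D) = 1/150
P(+|D) = 85/100 = 17/20
P(+|D') = 2/100 = 1/50
P(+) = P(+|D)P(D) + P(+|D')P(D')
     = \frac{17}{20} × \frac{1}{150} + \frac{1}{50} × \frac{149}{150}
     = \frac{383}{15000}
P(D|+) = P(+|D)P(D)/P(+) = \frac{85}{383}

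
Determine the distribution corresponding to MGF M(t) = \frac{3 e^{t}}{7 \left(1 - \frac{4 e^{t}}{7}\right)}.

The MGF M(t) = \frac{3 e^{t}}{7 \left(1 - \frac{4 e^{t}}{7}\right)} is the standard form for the Geometric distribution.
Comparing with the known MGF formula identifies: Geometric(p=3/7), X = trial number of first success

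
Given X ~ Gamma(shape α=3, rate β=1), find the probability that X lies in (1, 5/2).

P(1 < X < 5/2) = ∫_{1}^{5/2} f(x) dx
where f(x) = \frac{x^{2} e^{- x}}{2}
= - \frac{53}{8 e^{\frac{5}{2}}} + \frac{5}{2 e}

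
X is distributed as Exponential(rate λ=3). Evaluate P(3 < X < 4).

P(3 < X < 4) = ∫_{3}^{4} f(x) dx
where f(x) = 3 e^{- 3 x}
= - \frac{1 - e^{3}}{e^{12}}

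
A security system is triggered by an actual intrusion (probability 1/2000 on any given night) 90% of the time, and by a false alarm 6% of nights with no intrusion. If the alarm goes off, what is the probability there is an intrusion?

Let D = the rare event, + = positive/flagged.
P(D) = 1/2000
P(+|D) = 90/100 = 9/10
P(+|D') = 6/100 = 3/50
P(+) = P(+|D)P(D) + P(+|D')P(D')
     = \frac{9}{10} × \frac{1}{2000} + \frac{3}{50} × \frac{1999}{2000}
     = \frac{3021}{50000}
P(D|+) = P(+|D)P(D)/P(+) = \frac{15}{2014}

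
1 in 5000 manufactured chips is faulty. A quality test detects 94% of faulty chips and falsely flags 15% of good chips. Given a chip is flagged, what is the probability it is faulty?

Let D = the rare event, + = positive/flagged.
P(D) = 1/5000
P(+|D) = 94/100 = 47/50
P(+|D') = 15/100 = 3/20
P(+) = P(+|D)P(D) + P(+|D')P(D')
     = \frac{47}{50} × \frac{1}{5000} + \frac{3}{20} × \frac{4999}{5000}
     = \frac{75079}{500000}
P(D|+) = P(+|D)P(D)/P(+) = \frac{94}{75079}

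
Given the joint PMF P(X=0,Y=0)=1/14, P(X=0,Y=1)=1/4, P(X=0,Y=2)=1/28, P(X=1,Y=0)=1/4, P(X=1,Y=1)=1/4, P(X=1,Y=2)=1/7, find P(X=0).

P(X=0) = P(X=0,Y=0) + P(X=0,Y=1) + P(X=0,Y=2)
= 1/14 + 1/4 + 1/28
= 5/14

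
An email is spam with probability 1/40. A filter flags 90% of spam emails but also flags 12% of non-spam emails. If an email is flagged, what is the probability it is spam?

Let D = the rare event, + = positive/flagged.
P(D) = 1/40
P(+|D) = 90/100 = 9/10
P(+|D') = 12/100 = 3/25
P(+) = P(+|D)P(D) + P(+|D')P(D')
     = \frac{9}{10} × \frac{1}{40} + \frac{3}{25} × \frac{39}{40}
     = \frac{279}{2000}
P(D|+) = P(+|D)P(D)/P(+) = \frac{5}{31}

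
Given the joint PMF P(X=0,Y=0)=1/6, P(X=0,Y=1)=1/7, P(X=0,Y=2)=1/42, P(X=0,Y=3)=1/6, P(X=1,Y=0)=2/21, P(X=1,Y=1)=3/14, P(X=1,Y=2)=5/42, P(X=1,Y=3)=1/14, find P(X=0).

P(X=0) = P(X=0,Y=0) + P(X=0,Y=1) + P(X=0,Y=2) + P(X=0,Y=3)
= 1/6 + 1/7 + 1/42 + 1/6
= 1/2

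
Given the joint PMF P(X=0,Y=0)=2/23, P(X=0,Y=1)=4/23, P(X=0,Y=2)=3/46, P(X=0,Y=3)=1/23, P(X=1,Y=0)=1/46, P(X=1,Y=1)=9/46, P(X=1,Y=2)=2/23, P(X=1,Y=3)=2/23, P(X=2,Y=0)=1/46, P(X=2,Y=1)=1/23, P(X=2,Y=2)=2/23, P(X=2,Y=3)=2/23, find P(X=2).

P(X=2) = P(X=2,Y=0) + P(X=2,Y=1) + P(X=2,Y=2) + P(X=2,Y=3)
= 1/46 + 1/23 + 2/23 + 2/23
= 11/46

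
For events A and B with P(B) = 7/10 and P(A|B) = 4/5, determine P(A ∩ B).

By definition, P(A|B) = P(A ∩ B) / P(B)
So P(A ∩ B) = P(A|B) × P(B)
= 4/5 × 7/10
= 14/25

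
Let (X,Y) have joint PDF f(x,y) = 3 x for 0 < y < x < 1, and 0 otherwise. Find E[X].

f_X(x) = ∫_0^x 3 x dy = 3 x^{2}
E[X] = ∫_0^1 x × (3 x^{2}) dx = \frac{3}{4}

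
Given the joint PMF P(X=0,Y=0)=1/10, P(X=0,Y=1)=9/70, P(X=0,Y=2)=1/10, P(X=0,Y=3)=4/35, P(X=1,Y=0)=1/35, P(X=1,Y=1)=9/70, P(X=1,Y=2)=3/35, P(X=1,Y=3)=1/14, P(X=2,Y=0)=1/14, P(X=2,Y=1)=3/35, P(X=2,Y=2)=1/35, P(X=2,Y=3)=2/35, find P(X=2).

P(X=2) = P(X=2,Y=0) + P(X=2,Y=1) + P(X=2,Y=2) + P(X=2,Y=3)
= 1/14 + 3/35 + 1/35 + 2/35
= 17/70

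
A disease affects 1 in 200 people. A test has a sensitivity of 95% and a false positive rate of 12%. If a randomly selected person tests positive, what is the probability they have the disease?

Let D = the rare event, + = positive/flagged.
P(D) = 1/200
P(+|D) = 95/100 = 19/20
P(+|D') = 12/100 = 3/25
P(+) = P(+|D)P(D) + P(+|D')P(D')
     = \frac{19}{20} × \frac{1}{200} + \frac{3}{25} × \frac{199}{200}
     = \frac{2483}{20000}
P(D|+) = P(+|D)P(D)/P(+) = \frac{95}{2483}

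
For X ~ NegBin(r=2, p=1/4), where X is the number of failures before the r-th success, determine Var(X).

For X ~ NegBin(r=2, p=1/4), where X is the number of failures before the r-th success:
Var(X) = 24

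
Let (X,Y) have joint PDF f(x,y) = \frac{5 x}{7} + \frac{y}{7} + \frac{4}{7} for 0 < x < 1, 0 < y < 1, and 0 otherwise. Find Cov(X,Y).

E[XY] = ∫∫ xy × f(x,y) dx dy = \frac{2}{7}
E[X] = \frac{47}{84}
E[Y] = \frac{43}{84}
Cov(X,Y) = E[XY] - E[X]E[Y] = - \frac{5}{7056}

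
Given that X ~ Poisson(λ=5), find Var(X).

For X ~ Poisson(λ=5):
Var(X) = 5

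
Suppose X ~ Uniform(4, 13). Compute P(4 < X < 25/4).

P(4 < X < 25/4) = ∫_{4}^{25/4} f(x) dx
where f(x) = \frac{1}{9}
= \frac{1}{4}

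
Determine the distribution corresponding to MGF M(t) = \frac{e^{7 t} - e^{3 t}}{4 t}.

The MGF M(t) = \frac{e^{7 t} - e^{3 t}}{4 t} is the standard form for the Uniform distribution.
Comparing with the known MGF formula identifies: Uniform(3, 7)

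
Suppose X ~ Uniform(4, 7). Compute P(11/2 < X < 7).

P(11/2 < X < 7) = ∫_{11/2}^{7} f(x) dx
where f(x) = \frac{1}{3}
= \frac{1}{2}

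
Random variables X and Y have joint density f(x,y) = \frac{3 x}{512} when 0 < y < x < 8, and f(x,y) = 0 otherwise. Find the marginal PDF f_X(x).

f_X(x) = ∫_0^x \frac{3 x}{512} dy = \frac{3 x^{2}}{512}
for 0 < x < 8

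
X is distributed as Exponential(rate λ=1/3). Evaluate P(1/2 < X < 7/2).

P(1/2 < X < 7/2) = ∫_{1/2}^{7/2} f(x) dx
where f(x) = \frac{e^{- \frac{x}{3}}}{3}
= - \frac{1 - e}{e^{\frac{7}{6}}}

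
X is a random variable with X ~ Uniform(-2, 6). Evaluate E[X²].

Using the identity E[X²] = Var(X) + (E[X])²:
E[X] = 2
Var(X) = \frac{16}{3}
E[X²] = \frac{16}{3} + (2)²
= \frac{28}{3}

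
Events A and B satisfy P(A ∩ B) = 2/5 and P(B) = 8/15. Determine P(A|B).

P(A|B) = P(A ∩ B) / P(B)
= (2/5) / (8/15)
= 3/4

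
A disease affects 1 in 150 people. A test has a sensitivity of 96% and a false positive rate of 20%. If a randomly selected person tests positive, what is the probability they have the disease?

Let D = the rare event, + = positive/flagged.
P(D) = 1/150
P(+|D) = 96/100 = 24/25
P(+|D') = 20/100 = 1/5
P(+) = P(+|D)P(D) + P(+|D')P(D')
     = \frac{24}{25} × \frac{1}{150} + \frac{1}{5} × \frac{149}{150}
     = \frac{769}{3750}
P(D|+) = P(+|D)P(D)/P(+) = \frac{24}{769}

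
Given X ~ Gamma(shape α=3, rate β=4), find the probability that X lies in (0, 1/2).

P(0 < X < 1/2) = ∫_{0}^{1/2} f(x) dx
where f(x) = 32 x^{2} e^{- 4 x}
= 1 - \frac{5}{e^{2}}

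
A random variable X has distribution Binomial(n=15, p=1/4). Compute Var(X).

For X ~ Binomial(n=15, p=1/4):
Var(X) = \frac{45}{16}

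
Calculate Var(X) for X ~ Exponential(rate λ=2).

For X ~ Exponential(rate λ=2):
Var(X) = \frac{1}{4}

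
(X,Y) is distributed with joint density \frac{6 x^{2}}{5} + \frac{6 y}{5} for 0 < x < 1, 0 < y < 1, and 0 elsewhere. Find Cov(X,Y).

E[XY] = ∫∫ xy × f(x,y) dx dy = \frac{7}{20}
E[X] = \frac{3}{5}
E[Y] = \frac{3}{5}
Cov(X,Y) = E[XY] - E[X]E[Y] = - \frac{1}{100}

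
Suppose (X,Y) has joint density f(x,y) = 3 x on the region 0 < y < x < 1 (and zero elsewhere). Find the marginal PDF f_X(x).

f_X(x) = ∫_0^x 3 x dy = 3 x^{2}
for 0 < x < 1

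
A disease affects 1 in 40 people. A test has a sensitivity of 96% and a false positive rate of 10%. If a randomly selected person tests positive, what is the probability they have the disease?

Let D = the rare event, + = positive/flagged.
P(D) = 1/40
P(+|D) = 96/100 = 24/25
P(+|D') = 10/100 = 1/10
P(+) = P(+|D)P(D) + P(+|D')P(D')
     = \frac{24}{25} × \frac{1}{40} + \frac{1}{10} × \frac{39}{40}
     = \frac{243}{2000}
P(D|+) = P(+|D)P(D)/P(+) = \frac{16}{81}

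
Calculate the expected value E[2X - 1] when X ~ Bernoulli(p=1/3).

For X ~ Bernoulli(p=1/3):
E[X] = \frac{1}{3}
E[2X - 1] = 2 × E[X] - 1 = - \frac{1}{3}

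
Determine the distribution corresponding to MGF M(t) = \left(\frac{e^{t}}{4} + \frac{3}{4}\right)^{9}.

The MGF M(t) = \left(\frac{e^{t}}{4} + \frac{3}{4}\right)^{9} is the standard form for the Binomial distribution.
Comparing with the known MGF formula identifies: Binomial(n=9, p=1/4)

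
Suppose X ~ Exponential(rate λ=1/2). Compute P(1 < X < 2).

P(1 < X < 2) = ∫_{1}^{2} f(x) dx
where f(x) = \frac{e^{- \frac{x}{2}}}{2}
= - \frac{1}{e} + e^{- \frac{1}{2}}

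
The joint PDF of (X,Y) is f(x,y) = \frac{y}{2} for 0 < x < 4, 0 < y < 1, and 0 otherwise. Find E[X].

f_X(x) = ∫_0^1 \frac{y}{2} dy = \frac{1}{4}
E[X] = ∫_0^4 x × (\frac{1}{4}) dx = 2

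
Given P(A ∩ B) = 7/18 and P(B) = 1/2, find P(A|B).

P(A|B) = P(A ∩ B) / P(B)
= (7/18) / (1/2)
= 7/9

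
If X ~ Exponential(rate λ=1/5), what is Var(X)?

For X ~ Exponential(rate λ=1/5):
Var(X) = 25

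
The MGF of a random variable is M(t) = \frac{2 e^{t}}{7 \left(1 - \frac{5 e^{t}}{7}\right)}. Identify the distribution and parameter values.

The MGF M(t) = \frac{2 e^{t}}{7 \left(1 - \frac{5 e^{t}}{7}\right)} is the standard form for the Geometric distribution.
Comparing with the known MGF formula identifies: Geometric(p=2/7), X = trial number of first success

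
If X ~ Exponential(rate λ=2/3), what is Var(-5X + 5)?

For X ~ Exponential(rate λ=2/3):
Var(X) = \frac{9}{4}
Var(-5X + 5) = (-5)² × Var(X) = 25 × \frac{9}{4} = \frac{225}{4}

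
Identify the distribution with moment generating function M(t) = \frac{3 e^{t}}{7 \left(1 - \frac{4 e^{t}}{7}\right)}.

The MGF M(t) = \frac{3 e^{t}}{7 \left(1 - \frac{4 e^{t}}{7}\right)} is the standard form for the Geometric distribution.
Comparing with the known MGF formula identifies: Geometric(p=3/7), X = trial number of first success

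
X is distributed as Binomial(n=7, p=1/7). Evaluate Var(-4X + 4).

For X ~ Binomial(n=7, p=1/7):
Var(X) = \frac{6}{7}
Var(-4X + 4) = (-4)² × Var(X) = 16 × \frac{6}{7} = \frac{96}{7}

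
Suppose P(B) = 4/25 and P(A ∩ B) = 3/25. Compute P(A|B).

P(A|B) = P(A ∩ B) / P(B)
= (3/25) / (4/25)
= 3/4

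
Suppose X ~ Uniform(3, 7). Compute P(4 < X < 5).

P(4 < X < 5) = ∫_{4}^{5} f(x) dx
where f(x) = \frac{1}{4}
= \frac{1}{4}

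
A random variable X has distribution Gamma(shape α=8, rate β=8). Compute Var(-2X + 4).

For X ~ Gamma(shape α=8, rate β=8):
Var(X) = \frac{1}{8}
Var(-2X + 4) = (-2)² × Var(X) = 4 × \frac{1}{8} = \frac{1}{2}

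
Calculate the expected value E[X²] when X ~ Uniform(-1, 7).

Using the identity E[X²] = Var(X) + (E[X])²:
E[X] = 3
Var(X) = \frac{16}{3}
E[X²] = \frac{16}{3} + (3)²
= \frac{43}{3}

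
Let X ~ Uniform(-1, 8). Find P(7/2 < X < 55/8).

P(7/2 < X < 55/8) = ∫_{7/2}^{55/8} f(x) dx
where f(x) = \frac{1}{9}
= \frac{3}{8}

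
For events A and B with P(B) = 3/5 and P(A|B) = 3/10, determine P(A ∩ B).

By definition, P(A|B) = P(A ∩ B) / P(B)
So P(A ∩ B) = P(A|B) × P(B)
= 3/10 × 3/5
= 9/50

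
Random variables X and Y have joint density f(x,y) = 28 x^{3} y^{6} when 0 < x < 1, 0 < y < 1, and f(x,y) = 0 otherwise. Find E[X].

E[X] = ∫_0^1 ∫_0^1 x × f(x,y) dy dx
= ∫_0^1 ∫_0^1 x × (28 x^{3} y^{6}) dy dx
= \frac{4}{5}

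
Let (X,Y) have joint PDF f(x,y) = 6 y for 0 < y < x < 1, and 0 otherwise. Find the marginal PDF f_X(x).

f_X(x) = ∫_0^x 6 y dy = 3 x^{2}
for 0 < x < 1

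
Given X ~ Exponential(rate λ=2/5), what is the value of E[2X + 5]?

For X ~ Exponential(rate λ=2/5):
E[X] = \frac{5}{2}
E[2X + 5] = 2 × E[X] + 5 = 10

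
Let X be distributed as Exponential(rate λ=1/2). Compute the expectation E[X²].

Using the identity E[X²] = Var(X) + (E[X])²:
E[X] = 2
Var(X) = 4
E[X²] = 4 + (2)²
= 8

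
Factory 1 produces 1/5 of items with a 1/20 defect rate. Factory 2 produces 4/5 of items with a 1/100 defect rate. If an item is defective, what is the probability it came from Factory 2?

Using Bayes' theorem:
P(F1) = 1/5, P(D|F1) = 1/20
P(F2) = 4/5, P(D|F2) = 1/100
P(D) = P(D|F1)P(F1) + P(D|F2)P(F2)
     = \frac{9}{500}
P(F2|D) = P(D|F2)P(F2) / P(D)
= \frac{4}{9}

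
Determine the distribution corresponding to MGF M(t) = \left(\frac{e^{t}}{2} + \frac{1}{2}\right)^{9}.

The MGF M(t) = \left(\frac{e^{t}}{2} + \frac{1}{2}\right)^{9} is the standard form for the Binomial distribution.
Comparing with the known MGF formula identifies: Binomial(n=9, p=1/2)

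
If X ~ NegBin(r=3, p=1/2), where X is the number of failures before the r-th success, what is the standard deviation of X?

For X ~ NegBin(r=3, p=1/2), where X is the number of failures before the r-th success:
Var(X) = 6
SD(X) = √(Var(X)) = √(6) = \sqrt{6}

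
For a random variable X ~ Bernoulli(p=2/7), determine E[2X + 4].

For X ~ Bernoulli(p=2/7):
E[X] = \frac{2}{7}
E[2X + 4] = 2 × E[X] + 4 = \frac{32}{7}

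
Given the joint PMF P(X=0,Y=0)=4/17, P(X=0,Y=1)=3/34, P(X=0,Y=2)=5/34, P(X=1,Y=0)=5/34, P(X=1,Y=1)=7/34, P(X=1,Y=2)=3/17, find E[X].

First find marginal of X:
P(X=0) = 8/17
P(X=1) = 9/17
E[X] = 0 × 8/17 + 1 × 9/17 = 9/17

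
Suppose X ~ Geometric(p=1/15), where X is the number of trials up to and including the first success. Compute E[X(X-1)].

E[X(X-1)] = E[X² - X] = E[X²] - E[X]
E[X] = 15
E[X²] = Var(X) + (E[X])² = 210 + (15)² = 435
E[X(X-1)] = 435 - 15 = 420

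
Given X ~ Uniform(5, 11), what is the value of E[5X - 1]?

For X ~ Uniform(5, 11):
E[X] = 8
E[5X - 1] = 5 × E[X] - 1 = 39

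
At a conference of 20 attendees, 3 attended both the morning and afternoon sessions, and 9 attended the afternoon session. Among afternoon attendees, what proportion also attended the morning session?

P(A ∩ B) = 3/20
P(B) = 9/20
P(A|B) = P(A ∩ B) / P(B) = (3/20) / (9/20) = 1/3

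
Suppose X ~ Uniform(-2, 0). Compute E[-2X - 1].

For X ~ Uniform(-2, 0):
E[X] = -1
E[-2X - 1] = -2 × E[X] - 1 = 1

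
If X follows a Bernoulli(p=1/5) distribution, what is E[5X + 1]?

For X ~ Bernoulli(p=1/5):
E[X] = \frac{1}{5}
E[5X + 1] = 5 × E[X] + 1 = 2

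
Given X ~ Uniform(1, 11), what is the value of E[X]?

For X ~ Uniform(1, 11), the expected value is:
E[X] = 6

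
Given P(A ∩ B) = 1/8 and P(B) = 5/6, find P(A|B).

P(A|B) = P(A ∩ B) / P(B)
= (1/8) / (5/6)
= 3/20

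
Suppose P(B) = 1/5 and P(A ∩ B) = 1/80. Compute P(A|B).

P(A|B) = P(A ∩ B) / P(B)
= (1/80) / (1/5)
= 1/16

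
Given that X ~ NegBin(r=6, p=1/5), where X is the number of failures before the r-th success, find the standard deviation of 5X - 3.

For X ~ NegBin(r=6, p=1/5), where X is the number of failures before the r-th success:
Var(X) = 120
SD(X) = √(Var(X)) = √(120) = 2 \sqrt{30}
SD(5X - 3) = |5| × SD(X) = 5 × 2 \sqrt{30} = 10 \sqrt{30}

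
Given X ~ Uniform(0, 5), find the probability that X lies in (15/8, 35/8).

P(15/8 < X < 35/8) = ∫_{15/8}^{35/8} f(x) dx
where f(x) = \frac{1}{5}
= \frac{1}{2}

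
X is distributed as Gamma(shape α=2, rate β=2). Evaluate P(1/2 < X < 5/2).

P(1/2 < X < 5/2) = ∫_{1/2}^{5/2} f(x) dx
where f(x) = 4 x e^{- 2 x}
= \frac{2 \left(-3 + e^{4}\right)}{e^{5}}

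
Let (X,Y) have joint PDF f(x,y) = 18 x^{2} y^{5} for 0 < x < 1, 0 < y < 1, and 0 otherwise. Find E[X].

E[X] = ∫_0^1 ∫_0^1 x × f(x,y) dy dx
= ∫_0^1 ∫_0^1 x × (18 x^{2} y^{5}) dy dx
= \frac{3}{4}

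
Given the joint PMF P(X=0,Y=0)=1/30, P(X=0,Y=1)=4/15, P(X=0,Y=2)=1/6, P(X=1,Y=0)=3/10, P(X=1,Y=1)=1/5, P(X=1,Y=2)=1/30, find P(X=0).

P(X=0) = P(X=0,Y=0) + P(X=0,Y=1) + P(X=0,Y=2)
= 1/30 + 4/15 + 1/6
= 7/15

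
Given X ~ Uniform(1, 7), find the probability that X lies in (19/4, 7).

P(19/4 < X < 7) = ∫_{19/4}^{7} f(x) dx
where f(x) = \frac{1}{6}
= \frac{3}{8}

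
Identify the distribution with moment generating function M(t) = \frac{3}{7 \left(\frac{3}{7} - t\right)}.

The MGF M(t) = \frac{3}{7 \left(\frac{3}{7} - t\right)} is the standard form for the Exponential distribution.
Comparing with the known MGF formula identifies: Exponential(rate λ=3/7)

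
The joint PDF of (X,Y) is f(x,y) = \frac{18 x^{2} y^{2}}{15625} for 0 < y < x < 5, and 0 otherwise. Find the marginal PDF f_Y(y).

f_Y(y) = ∫_y^5 \frac{18 x^{2} y^{2}}{15625} dx = \frac{6 y^{2} \left(125 - y^{3}\right)}{15625}
for 0 < y < 5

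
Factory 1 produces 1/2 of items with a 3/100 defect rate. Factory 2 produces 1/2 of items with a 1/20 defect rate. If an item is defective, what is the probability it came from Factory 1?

Using Bayes' theorem:
P(F1) = 1/2, P(D|F1) = 3/100
P(F2) = 1/2, P(D|F2) = 1/20
P(D) = P(D|F1)P(F1) + P(D|F2)P(F2)
     = \frac{1}{25}
P(F1|D) = P(D|F1)P(F1) / P(D)
= \frac{3}{8}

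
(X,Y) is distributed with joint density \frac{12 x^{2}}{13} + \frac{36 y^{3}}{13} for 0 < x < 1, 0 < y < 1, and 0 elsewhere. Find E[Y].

E[Y] = ∫_0^1 ∫_0^1 y × f(x,y) dx dy
= \frac{46}{65}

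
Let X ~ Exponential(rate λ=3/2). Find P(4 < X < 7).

P(4 < X < 7) = ∫_{4}^{7} f(x) dx
where f(x) = \frac{3 e^{- \frac{3 x}{2}}}{2}
= - \frac{1}{e^{\frac{21}{2}}} + e^{-6}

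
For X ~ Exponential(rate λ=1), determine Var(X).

For X ~ Exponential(rate λ=1):
Var(X) = 1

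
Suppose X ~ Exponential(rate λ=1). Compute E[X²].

Using the identity E[X²] = Var(X) + (E[X])²:
E[X] = 1
Var(X) = 1
E[X²] = 1 + (1)²
= 2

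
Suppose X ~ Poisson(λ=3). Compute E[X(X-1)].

E[X(X-1)] = E[X² - X] = E[X²] - E[X]
E[X] = 3
E[X²] = Var(X) + (E[X])² = 3 + (3)² = 12
E[X(X-1)] = 12 - 3 = 9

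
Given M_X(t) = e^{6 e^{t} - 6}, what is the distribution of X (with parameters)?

The MGF M(t) = e^{6 e^{t} - 6} is the standard form for the Poisson distribution.
Comparing with the known MGF formula identifies: Poisson(λ=6)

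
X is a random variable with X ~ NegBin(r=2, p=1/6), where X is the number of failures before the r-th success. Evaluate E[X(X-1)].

E[X(X-1)] = E[X² - X] = E[X²] - E[X]
E[X] = 10
E[X²] = Var(X) + (E[X])² = 60 + (10)² = 160
E[X(X-1)] = 160 - 10 = 150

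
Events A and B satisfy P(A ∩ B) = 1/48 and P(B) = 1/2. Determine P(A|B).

P(A|B) = P(A ∩ B) / P(B)
= (1/48) / (1/2)
= 1/24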